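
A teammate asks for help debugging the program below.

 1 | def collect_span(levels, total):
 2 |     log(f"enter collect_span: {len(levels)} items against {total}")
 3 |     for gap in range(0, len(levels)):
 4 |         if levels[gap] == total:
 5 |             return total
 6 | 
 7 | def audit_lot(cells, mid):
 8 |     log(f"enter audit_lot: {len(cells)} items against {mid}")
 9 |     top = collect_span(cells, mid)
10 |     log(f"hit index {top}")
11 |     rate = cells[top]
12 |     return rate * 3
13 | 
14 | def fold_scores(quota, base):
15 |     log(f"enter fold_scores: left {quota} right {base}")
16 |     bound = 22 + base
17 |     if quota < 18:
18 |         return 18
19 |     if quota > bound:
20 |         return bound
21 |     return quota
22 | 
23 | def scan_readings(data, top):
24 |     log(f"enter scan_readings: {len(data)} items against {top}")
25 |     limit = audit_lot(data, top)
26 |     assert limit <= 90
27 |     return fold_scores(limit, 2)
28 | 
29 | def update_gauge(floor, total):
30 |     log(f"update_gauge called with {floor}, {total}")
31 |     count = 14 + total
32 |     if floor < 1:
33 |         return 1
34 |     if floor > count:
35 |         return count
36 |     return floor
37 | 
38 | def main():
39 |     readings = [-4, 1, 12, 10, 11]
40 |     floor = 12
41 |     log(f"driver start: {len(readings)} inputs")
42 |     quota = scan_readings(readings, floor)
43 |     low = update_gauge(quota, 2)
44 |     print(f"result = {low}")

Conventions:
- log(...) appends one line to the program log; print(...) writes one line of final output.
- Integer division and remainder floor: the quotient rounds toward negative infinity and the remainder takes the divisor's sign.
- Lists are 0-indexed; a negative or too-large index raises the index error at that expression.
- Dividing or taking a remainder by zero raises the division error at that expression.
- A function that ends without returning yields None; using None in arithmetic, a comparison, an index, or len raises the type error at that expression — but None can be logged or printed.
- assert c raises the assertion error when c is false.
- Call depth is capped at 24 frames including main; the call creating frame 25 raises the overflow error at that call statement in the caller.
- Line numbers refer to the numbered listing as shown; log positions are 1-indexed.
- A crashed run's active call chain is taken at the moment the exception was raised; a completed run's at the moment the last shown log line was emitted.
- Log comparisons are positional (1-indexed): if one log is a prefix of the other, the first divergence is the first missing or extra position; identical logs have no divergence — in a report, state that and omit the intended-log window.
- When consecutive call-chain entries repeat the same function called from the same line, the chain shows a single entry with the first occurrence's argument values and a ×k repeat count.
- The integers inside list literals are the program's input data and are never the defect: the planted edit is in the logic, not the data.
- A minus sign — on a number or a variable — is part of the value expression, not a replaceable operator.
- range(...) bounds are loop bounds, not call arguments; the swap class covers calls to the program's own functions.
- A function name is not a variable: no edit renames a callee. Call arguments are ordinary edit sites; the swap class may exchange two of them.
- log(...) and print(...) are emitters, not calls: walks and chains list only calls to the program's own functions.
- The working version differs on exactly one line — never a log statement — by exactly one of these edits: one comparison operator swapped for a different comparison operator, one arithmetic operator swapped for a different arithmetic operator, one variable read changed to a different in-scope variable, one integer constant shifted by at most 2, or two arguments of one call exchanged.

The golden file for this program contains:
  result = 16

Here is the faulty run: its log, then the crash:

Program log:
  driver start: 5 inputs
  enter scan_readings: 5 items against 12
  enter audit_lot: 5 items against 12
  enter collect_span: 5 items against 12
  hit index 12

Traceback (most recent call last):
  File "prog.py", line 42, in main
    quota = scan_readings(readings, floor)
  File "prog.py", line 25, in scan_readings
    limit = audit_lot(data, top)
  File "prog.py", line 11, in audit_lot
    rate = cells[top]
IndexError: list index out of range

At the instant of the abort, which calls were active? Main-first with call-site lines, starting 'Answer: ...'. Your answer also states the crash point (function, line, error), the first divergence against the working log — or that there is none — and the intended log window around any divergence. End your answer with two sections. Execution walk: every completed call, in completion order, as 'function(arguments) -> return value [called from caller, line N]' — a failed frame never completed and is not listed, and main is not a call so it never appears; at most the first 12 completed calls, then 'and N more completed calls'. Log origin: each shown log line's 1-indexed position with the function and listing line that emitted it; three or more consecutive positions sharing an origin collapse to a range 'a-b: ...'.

Answer: main -> scan_readings (called at line 42) -> audit_lot (called at line 25).
Key fact: The log first diverges at position 5: the faulty run prints 'hit index 12' where the working version prints 'hit index 2'.
Crash: audit_lot, line 11, IndexError.
First divergence: position 5 — the shown line 'hit index 12' should read 'hit index 2'.
Intended log window:
  3: enter audit_lot: 5 items against 12
  4: enter collect_span: 5 items against 12
  5: hit index 2
  6: enter fold_scores: left 36 right 2
Execution walk:
  collect_span([-4, 1, 12, 10, 11], 12) -> 12  [called from audit_lot, line 9]
Log line origins:
  1: logged in main at line 41
  2: logged in scan_readings at line 24
  3: logged in audit_lot at line 8
  4: logged in collect_span at line 2
  5: logged in audit_lot at line 10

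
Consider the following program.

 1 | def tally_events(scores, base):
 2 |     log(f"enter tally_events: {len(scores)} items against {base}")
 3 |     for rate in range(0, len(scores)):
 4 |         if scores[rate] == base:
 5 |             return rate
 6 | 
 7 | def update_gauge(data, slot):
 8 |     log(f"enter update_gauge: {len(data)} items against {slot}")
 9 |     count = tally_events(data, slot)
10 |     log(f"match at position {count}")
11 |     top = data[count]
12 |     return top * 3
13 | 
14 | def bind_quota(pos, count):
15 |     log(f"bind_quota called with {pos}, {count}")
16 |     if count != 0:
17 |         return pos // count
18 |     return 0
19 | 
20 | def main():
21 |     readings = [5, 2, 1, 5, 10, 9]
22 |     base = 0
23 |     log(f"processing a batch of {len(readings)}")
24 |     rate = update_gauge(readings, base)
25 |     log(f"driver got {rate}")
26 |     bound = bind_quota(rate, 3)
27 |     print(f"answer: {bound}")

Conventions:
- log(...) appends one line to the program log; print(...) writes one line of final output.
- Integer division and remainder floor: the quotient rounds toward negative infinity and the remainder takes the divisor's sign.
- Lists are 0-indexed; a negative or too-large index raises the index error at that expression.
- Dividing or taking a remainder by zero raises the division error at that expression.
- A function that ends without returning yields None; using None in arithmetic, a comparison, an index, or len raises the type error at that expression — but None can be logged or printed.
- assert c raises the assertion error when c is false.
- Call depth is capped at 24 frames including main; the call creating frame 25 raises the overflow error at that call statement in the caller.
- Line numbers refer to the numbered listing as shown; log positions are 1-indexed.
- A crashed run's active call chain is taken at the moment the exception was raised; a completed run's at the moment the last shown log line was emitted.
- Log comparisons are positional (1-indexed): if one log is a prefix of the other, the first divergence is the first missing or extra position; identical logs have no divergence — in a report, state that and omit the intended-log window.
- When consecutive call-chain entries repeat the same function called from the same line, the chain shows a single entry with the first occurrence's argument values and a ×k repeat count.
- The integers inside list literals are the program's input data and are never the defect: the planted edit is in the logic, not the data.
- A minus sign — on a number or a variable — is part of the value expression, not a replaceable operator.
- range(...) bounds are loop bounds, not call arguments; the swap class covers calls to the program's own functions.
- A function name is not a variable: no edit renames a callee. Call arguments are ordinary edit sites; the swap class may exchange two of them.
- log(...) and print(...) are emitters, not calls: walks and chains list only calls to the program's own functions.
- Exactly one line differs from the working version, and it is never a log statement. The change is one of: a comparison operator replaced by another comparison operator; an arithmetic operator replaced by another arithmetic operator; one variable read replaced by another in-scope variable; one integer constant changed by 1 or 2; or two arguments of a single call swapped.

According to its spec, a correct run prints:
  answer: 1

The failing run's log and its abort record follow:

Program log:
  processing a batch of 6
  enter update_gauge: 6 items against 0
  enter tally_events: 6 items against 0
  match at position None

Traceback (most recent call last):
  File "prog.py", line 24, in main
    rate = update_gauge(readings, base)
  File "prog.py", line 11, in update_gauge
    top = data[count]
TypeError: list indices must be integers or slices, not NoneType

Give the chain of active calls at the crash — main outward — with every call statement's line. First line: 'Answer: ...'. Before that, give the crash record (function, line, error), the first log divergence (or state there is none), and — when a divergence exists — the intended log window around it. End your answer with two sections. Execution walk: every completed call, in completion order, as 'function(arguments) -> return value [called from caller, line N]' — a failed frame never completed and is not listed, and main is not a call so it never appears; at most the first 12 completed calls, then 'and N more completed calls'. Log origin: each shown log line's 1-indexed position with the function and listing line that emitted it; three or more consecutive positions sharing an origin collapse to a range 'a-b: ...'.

Answer: main -> update_gauge (called at line 24).
Core observation: Position 2 is the first bad log line: 'enter update_gauge: 6 items against 0' should read 'enter update_gauge: 6 items against 1'.
Crash: update_gauge, line 11, TypeError.
First divergence: position 2 — the shown line 'enter update_gauge: 6 items against 0' should read 'enter update_gauge: 6 items against 1'.
Intended log window:
  1: processing a batch of 6
  2: enter update_gauge: 6 items against 1
  3: enter tally_events: 6 items against 1
Execution walk:
  tally_events([5, 2, 1, 5, 10, 9], 0) -> None  [called from update_gauge, line 9]
Log origin:
  1: emitted by main (line 23)
  2: emitted by update_gauge (line 8)
  3: emitted by tally_events (line 2)
  4: emitted by update_gauge (line 10)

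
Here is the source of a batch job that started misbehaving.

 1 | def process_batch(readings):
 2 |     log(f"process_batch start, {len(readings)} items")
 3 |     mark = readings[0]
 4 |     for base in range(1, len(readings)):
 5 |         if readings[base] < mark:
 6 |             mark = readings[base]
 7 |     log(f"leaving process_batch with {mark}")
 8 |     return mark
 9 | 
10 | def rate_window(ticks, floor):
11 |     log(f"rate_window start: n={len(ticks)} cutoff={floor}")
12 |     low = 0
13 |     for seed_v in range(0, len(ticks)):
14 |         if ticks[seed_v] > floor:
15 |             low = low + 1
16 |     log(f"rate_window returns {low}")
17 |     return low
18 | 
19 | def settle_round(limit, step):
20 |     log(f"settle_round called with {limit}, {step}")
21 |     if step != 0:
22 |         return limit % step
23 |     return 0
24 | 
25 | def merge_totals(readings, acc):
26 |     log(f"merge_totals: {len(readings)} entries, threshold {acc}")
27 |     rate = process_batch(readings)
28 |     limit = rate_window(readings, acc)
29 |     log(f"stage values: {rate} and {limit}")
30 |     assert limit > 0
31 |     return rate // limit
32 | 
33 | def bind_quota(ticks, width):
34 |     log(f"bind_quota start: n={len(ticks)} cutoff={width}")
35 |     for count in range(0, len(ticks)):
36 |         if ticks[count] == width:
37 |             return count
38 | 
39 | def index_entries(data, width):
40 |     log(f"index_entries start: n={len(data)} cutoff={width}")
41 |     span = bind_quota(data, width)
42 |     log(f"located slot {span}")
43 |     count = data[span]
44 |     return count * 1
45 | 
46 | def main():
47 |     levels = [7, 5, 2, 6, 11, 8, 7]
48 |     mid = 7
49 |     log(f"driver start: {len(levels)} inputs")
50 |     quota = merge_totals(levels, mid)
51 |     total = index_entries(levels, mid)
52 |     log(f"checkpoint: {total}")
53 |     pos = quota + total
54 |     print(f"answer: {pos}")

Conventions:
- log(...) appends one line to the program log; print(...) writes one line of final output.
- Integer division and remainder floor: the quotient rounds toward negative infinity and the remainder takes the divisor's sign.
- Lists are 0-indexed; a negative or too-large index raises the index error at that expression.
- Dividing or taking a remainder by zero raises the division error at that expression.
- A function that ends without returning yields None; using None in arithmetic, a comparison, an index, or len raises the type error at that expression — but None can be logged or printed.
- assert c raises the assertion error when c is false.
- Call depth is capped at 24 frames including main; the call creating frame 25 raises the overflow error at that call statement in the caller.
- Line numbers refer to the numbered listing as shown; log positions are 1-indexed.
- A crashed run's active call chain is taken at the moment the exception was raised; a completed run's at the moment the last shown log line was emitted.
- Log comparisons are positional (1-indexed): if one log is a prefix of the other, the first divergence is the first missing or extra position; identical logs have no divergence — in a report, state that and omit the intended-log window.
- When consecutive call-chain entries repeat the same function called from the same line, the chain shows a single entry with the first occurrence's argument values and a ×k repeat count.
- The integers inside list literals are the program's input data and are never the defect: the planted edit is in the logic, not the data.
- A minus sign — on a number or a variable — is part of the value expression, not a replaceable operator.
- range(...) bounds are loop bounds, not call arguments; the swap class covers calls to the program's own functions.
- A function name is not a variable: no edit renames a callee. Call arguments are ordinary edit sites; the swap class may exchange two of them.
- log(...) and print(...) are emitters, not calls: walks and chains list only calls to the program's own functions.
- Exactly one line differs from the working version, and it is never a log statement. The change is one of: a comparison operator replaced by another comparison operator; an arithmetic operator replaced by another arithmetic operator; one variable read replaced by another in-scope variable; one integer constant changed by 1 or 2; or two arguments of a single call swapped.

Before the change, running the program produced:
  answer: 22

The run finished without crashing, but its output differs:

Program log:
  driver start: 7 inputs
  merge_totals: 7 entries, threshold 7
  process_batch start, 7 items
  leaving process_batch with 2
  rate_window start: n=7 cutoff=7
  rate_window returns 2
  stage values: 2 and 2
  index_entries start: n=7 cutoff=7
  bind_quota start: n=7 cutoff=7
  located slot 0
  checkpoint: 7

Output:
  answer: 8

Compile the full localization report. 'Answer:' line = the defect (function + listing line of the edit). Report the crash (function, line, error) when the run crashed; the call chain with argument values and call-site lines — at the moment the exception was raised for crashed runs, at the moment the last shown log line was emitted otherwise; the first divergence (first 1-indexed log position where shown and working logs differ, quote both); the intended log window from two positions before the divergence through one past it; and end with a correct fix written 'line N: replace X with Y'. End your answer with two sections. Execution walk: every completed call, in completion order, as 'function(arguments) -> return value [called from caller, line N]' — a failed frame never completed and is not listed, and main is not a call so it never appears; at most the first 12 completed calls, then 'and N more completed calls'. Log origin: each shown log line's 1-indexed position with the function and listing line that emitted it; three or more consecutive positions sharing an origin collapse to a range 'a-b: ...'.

Answer: the defect is in index_entries at line 44.
The tell: Log line 11 is where behavior first shows: 'checkpoint: 7' appears instead of 'checkpoint: 21'.
Call chain: main.
First divergence: position 11 — the shown line 'checkpoint: 7' should read 'checkpoint: 21'.
Intended log window:
  9: bind_quota start: n=7 cutoff=7
  10: located slot 0
  11: checkpoint: 21
Execution walk:
  process_batch([7, 5, 2, 6, 11, 8, 7]) -> 2  [called from merge_totals, line 27]
  rate_window([7, 5, 2, 6, 11, 8, 7], 7) -> 2  [called from merge_totals, line 28]
  merge_totals([7, 5, 2, 6, 11, 8, 7], 7) -> 1  [called from main, line 50]
  bind_quota([7, 5, 2, 6, 11, 8, 7], 7) -> 0  [called from index_entries, line 41]
  index_entries([7, 5, 2, 6, 11, 8, 7], 7) -> 7  [called from main, line 51]
Origin of each log line:
  1: emitted by main (line 49)
  2: emitted by merge_totals (line 26)
  3: emitted by process_batch (line 2)
  4: emitted by process_batch (line 7)
  5: emitted by rate_window (line 11)
  6: emitted by rate_window (line 16)
  7: emitted by merge_totals (line 29)
  8: emitted by index_entries (line 40)
  9: emitted by bind_quota (line 34)
  10: emitted by index_entries (line 42)
  11: emitted by main (line 52)
A correct fix: line 44: replace `1` with `3`.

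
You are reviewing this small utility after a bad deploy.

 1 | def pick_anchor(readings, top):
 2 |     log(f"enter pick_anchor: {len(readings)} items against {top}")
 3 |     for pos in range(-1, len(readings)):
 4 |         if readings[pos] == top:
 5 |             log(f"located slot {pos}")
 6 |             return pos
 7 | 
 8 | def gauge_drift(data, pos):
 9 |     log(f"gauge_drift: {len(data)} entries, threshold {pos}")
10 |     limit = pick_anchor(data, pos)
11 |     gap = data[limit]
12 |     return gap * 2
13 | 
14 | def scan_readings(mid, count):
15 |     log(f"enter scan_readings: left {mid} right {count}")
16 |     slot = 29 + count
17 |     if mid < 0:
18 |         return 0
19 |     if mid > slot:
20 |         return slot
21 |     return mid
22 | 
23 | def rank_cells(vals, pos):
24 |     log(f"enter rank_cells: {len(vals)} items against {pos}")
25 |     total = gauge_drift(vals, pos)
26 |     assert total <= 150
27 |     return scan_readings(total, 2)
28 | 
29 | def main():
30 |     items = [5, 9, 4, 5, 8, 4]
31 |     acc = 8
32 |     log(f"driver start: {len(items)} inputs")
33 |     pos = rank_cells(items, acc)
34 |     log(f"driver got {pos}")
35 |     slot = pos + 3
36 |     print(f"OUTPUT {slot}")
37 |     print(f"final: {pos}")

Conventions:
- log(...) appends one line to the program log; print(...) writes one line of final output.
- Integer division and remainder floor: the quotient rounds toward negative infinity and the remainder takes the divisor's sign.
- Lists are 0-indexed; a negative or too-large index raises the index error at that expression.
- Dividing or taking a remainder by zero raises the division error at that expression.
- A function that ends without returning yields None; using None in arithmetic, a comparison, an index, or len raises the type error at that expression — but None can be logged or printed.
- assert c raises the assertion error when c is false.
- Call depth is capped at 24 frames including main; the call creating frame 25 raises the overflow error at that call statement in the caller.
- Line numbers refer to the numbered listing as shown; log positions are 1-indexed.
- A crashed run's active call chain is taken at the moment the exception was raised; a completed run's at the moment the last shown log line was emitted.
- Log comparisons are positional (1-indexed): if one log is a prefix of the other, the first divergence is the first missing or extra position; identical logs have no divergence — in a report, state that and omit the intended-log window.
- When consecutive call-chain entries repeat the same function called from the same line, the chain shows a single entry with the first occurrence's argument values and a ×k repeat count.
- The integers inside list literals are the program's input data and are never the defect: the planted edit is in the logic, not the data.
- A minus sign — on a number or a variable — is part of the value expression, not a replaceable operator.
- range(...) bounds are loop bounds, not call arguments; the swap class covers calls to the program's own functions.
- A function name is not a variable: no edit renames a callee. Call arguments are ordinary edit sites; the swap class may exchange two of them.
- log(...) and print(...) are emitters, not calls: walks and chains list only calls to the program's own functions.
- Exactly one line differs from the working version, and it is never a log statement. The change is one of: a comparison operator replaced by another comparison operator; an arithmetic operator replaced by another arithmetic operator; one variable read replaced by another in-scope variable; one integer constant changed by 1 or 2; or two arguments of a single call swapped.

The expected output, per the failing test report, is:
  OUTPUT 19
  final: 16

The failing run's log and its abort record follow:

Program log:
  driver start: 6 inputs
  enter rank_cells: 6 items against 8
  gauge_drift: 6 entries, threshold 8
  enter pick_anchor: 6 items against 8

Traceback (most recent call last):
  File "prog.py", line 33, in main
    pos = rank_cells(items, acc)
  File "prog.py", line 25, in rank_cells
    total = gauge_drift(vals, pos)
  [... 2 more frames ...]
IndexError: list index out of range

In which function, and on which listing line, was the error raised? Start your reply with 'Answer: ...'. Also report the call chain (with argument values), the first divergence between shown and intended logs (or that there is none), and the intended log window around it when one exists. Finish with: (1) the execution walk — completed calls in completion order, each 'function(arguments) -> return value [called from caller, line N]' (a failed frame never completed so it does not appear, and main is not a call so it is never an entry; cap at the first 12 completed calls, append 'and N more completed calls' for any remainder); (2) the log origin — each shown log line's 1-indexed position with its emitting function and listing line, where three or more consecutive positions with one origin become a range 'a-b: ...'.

Answer: the error was raised in pick_anchor, line 4.
Key observation: The log ends early — 4 lines, where the working version next logs 'located slot 4'.
Call chain: main -> rank_cells([5, 9, 4, 5, 8, 4], 8) (called at line 33) -> gauge_drift([5, 9, 4, 5, 8, 4], 8) (called at line 25) -> pick_anchor([5, 9, 4, 5, 8, 4], 8) (called at line 10).
First divergence: position 5; the shown log stops at 4 lines while the working version next logs 'located slot 4'.
Intended log window:
  3: gauge_drift: 6 entries, threshold 8
  4: enter pick_anchor: 6 items against 8
  5: located slot 4
  6: enter scan_readings: left 16 right 2
Execution walk:
  (no call completed)
Log origins:
  1 — main, line 32
  2 — rank_cells, line 24
  3 — gauge_drift, line 9
  4 — pick_anchor, line 2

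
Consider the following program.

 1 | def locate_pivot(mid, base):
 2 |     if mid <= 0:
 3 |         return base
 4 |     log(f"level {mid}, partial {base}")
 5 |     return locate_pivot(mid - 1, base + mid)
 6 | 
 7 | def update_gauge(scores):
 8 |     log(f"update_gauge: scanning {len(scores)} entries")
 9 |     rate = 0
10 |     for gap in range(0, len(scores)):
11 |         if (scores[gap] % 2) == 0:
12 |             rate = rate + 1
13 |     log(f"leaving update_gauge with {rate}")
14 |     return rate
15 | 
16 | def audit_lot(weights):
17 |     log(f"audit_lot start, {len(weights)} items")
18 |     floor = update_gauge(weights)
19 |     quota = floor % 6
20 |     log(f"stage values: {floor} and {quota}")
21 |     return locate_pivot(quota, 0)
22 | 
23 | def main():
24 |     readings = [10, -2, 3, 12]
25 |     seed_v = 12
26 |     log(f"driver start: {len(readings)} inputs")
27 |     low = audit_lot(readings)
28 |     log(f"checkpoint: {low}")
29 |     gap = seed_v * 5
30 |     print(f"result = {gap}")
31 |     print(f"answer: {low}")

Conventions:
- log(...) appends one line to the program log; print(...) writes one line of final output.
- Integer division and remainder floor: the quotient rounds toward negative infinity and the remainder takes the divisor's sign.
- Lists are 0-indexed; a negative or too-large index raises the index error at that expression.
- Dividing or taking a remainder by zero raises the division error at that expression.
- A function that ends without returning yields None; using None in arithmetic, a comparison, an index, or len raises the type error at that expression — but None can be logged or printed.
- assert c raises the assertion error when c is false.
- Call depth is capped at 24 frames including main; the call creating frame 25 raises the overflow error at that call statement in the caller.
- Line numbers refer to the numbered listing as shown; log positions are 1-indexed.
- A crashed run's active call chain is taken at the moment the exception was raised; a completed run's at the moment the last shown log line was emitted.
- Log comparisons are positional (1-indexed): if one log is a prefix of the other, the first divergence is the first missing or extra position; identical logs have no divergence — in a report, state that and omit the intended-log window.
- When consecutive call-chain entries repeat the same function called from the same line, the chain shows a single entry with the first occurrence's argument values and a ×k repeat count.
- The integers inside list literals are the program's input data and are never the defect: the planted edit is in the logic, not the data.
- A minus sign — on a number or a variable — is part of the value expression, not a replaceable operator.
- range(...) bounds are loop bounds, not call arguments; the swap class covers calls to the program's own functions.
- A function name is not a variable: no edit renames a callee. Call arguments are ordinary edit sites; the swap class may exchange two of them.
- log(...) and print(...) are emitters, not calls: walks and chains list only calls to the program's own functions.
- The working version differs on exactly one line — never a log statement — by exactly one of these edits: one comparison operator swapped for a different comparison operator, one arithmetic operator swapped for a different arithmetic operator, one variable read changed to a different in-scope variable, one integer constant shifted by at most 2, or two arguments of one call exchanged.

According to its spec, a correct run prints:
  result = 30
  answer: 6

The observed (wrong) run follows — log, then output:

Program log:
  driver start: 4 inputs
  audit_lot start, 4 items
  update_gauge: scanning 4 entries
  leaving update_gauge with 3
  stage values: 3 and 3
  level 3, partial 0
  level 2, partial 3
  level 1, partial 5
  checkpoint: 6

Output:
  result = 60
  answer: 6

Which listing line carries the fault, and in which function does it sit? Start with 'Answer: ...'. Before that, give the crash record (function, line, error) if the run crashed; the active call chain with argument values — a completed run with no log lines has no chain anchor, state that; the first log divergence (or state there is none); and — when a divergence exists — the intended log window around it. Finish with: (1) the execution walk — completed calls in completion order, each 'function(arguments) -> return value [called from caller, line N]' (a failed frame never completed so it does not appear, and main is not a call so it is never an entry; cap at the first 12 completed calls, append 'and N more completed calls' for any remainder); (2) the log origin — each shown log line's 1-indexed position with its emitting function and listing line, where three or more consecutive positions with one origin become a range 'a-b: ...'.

Answer: the defect is in main at line 29.
Key observation: The two runs log identically and part ways only at the printed values.
Call chain: main.
First divergence: none — the logs agree in full.
Execution walk:
  update_gauge([10, -2, 3, 12]) -> 3  [called from audit_lot, line 18]
  locate_pivot(0, 6) -> 6  [called from locate_pivot, line 5]
  locate_pivot(1, 5) -> 6  [called from locate_pivot, line 5]
  locate_pivot(2, 3) -> 6  [called from locate_pivot, line 5]
  locate_pivot(3, 0) -> 6  [called from audit_lot, line 21]
  audit_lot([10, -2, 3, 12]) -> 6  [called from main, line 27]
Origin of each log line:
  1: from main, line 26
  2: from audit_lot, line 17
  3: from update_gauge, line 8
  4: from update_gauge, line 13
  5: from audit_lot, line 20
  6-8: from locate_pivot, line 4
  9: from main, line 28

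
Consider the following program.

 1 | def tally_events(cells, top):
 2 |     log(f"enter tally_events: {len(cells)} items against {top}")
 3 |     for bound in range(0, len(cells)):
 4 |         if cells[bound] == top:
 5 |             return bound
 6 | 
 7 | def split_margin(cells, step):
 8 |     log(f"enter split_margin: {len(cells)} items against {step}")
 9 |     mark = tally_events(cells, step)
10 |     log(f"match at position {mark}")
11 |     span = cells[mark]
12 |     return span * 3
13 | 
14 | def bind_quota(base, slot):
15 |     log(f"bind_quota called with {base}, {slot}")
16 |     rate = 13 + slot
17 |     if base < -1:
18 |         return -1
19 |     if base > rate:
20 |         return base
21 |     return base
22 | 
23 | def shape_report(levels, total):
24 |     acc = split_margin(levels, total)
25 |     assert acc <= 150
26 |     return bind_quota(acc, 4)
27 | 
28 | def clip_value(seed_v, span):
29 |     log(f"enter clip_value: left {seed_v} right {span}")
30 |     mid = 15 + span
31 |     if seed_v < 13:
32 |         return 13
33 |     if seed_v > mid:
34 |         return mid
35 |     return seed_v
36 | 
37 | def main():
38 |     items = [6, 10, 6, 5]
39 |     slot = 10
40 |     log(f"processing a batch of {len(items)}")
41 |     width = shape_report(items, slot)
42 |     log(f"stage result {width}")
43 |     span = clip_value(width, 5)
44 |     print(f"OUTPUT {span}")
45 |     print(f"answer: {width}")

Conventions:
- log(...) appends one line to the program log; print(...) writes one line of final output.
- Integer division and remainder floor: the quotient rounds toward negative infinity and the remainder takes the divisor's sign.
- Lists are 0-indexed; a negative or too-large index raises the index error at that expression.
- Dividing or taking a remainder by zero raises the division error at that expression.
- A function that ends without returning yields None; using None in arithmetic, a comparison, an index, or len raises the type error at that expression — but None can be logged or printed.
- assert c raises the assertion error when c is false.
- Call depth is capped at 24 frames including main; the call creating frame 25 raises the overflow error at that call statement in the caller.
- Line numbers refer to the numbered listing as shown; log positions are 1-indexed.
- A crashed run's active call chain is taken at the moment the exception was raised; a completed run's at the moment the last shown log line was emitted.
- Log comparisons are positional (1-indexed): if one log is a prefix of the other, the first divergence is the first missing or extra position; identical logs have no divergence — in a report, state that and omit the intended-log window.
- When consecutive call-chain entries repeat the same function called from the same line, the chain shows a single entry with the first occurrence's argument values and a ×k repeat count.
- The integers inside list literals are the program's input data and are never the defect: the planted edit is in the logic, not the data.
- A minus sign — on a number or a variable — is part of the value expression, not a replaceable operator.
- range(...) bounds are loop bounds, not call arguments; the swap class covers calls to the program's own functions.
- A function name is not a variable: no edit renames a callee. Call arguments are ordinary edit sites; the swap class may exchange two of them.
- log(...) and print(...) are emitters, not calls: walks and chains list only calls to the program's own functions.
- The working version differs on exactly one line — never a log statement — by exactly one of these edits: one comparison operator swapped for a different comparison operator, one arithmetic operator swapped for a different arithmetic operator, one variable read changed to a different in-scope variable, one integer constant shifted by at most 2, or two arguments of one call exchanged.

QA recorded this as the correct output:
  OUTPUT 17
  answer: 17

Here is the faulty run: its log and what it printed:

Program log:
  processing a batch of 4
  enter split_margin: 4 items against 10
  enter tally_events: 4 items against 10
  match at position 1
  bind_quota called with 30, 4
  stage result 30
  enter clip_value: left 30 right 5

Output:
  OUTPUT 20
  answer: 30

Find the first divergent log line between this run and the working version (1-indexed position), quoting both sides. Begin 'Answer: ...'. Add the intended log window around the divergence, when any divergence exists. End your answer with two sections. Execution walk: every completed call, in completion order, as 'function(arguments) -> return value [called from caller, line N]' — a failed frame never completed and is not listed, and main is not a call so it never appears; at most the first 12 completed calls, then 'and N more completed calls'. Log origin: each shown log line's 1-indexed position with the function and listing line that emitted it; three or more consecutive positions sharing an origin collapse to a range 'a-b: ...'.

Answer: position 6 — shown 'stage result 30', intended 'stage result 17'.
Intended log window:
  4: match at position 1
  5: bind_quota called with 30, 4
  6: stage result 17
  7: enter clip_value: left 17 right 5
Execution walk:
  tally_events([6, 10, 6, 5], 10) -> 1  [called from split_margin, line 9]
  split_margin([6, 10, 6, 5], 10) -> 30  [called from shape_report, line 24]
  bind_quota(30, 4) -> 30  [called from shape_report, line 26]
  shape_report([6, 10, 6, 5], 10) -> 30  [called from main, line 41]
  clip_value(30, 5) -> 20  [called from main, line 43]
Log line origins:
  1 — main, line 40
  2 — split_margin, line 8
  3 — tally_events, line 2
  4 — split_margin, line 10
  5 — bind_quota, line 15
  6 — main, line 42
  7 — clip_value, line 29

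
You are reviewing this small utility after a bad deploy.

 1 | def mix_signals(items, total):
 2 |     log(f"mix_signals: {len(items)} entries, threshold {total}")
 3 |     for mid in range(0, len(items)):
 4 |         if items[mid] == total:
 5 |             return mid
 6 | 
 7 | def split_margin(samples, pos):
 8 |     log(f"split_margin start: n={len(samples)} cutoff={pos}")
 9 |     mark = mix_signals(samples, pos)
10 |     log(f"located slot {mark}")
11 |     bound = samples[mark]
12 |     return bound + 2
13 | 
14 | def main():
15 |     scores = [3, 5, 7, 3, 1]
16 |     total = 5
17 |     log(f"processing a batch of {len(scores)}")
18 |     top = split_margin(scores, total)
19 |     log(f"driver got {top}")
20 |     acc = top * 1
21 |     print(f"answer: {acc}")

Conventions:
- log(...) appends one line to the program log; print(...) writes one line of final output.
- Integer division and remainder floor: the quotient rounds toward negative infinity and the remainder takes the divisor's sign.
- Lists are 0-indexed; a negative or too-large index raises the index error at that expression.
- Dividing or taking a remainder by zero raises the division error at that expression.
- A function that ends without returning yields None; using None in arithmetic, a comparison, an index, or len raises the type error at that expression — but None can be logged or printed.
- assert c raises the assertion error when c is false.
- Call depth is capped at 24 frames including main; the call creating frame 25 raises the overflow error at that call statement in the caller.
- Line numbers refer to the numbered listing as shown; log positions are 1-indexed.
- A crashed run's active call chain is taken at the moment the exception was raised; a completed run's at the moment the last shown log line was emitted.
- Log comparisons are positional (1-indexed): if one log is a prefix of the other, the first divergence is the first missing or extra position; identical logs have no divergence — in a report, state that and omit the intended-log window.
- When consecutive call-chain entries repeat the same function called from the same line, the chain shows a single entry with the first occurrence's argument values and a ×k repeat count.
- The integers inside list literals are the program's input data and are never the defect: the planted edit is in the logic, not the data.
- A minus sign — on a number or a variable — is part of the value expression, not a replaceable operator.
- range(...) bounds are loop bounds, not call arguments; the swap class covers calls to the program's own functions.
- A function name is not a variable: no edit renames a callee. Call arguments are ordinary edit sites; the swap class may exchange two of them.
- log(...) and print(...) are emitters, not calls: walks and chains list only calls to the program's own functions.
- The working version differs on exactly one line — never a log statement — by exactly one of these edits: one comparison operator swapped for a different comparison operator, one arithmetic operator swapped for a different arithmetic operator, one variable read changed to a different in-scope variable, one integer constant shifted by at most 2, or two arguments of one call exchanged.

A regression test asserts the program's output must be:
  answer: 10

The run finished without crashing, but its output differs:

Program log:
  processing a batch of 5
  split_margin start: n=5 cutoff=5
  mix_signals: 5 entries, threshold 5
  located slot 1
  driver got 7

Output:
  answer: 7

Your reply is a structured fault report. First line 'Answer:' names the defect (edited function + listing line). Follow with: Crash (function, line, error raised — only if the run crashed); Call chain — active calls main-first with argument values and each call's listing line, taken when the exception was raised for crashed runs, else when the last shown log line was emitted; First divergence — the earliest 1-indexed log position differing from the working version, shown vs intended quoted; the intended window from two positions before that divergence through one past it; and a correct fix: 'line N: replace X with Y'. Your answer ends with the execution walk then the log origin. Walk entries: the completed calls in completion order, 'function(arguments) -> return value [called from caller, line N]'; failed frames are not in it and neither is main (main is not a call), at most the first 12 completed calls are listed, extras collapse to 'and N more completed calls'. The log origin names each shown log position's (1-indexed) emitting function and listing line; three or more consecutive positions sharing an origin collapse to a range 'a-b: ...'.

Answer: the defect is in split_margin at line 12.
Key fact: Log line 5 is where behavior first shows: 'driver got 7' appears instead of 'driver got 10'.
Call chain: main.
First divergence: position 5 — the shown line 'driver got 7' should read 'driver got 10'.
Intended log window:
  3: mix_signals: 5 entries, threshold 5
  4: located slot 1
  5: driver got 10
Execution walk:
  mix_signals([3, 5, 7, 3, 1], 5) -> 1  [called from split_margin, line 9]
  split_margin([3, 5, 7, 3, 1], 5) -> 7  [called from main, line 18]
Log origin:
  1: from main, line 17
  2: from split_margin, line 8
  3: from mix_signals, line 2
  4: from split_margin, line 10
  5: from main, line 19
A correct fix: line 12: replace `+` with `*`.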